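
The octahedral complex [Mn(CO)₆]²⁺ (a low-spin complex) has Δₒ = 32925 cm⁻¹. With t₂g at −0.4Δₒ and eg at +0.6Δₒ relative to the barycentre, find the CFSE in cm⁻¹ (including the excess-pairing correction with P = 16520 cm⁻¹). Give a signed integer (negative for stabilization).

CO is neutral, so the +2 overall charge sits on Mn: oxidation state +2.
Mn is in group 7, so Mn²⁺ is d⁵ (7 − 2 = 5).
Configuration: t₂g⁵ eg⁰.
CFSE(orbital) = 5×(-0.4Δₒ) + 0×(0.6Δₒ) = -2.0Δₒ; with Δₒ = 32925 cm⁻¹ that is -65850 cm⁻¹.
High-spin d⁵ would be t₂g³ eg² with 0 pairs; low-spin has 2, so 2 excess pairs cost +2P = +33040 cm⁻¹.
Net CFSE = -65850 + 33040 = -32810 cm⁻¹.

-32810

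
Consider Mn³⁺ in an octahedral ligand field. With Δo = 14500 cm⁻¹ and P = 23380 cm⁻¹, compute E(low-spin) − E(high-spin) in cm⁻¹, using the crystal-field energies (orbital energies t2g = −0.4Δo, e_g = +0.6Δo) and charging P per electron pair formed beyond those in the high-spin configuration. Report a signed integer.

Mn is in group 7, so Mn³⁺ is d⁴ (7 − 3 = 4).
In the high-spin limit (t2g^3 e_g^1) the orbital term is -0.6Δo = -8700 cm⁻¹, with no excess pairing.
Low-spin: t2g^4 e_g^0, orbital CFSE = -1.6Δo = -23200 cm⁻¹; plus 1 excess pair × P = +23380 cm⁻¹; total 180 cm⁻¹.
The difference is 180 − (-8700) = 8880 cm⁻¹, so high-spin lies lower.

8880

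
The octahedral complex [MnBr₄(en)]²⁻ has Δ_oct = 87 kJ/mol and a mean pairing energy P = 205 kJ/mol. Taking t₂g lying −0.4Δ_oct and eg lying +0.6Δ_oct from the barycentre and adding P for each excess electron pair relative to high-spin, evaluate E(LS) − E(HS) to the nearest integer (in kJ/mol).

Ligand charges: 4×(-1) from Br⁻ and 1×(+0) from en sum to -4; with overall charge -2, Mn is +2.
Group 7 minus oxidation state +2 gives a d⁵ configuration for Mn²⁺.
High-spin: t₂g³ eg², CFSE = 0.0Δ_oct = 0 kJ/mol.
Low-spin t₂g⁵ eg⁰ gives -2.0Δ_oct = -174 kJ/mol, but forming 2 extra pairs costs 2P = 410 kJ/mol, so E(LS) = -174 + 410 = 236 kJ/mol.
E(LS) − E(HS) = 236 − (0) = 236 kJ/mol.

236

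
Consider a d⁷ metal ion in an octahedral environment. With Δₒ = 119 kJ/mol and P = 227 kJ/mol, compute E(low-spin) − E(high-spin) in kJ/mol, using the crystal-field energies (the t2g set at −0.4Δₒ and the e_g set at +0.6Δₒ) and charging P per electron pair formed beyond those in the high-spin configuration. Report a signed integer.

108

High-spin: t2g^5 e_g^2, CFSE = -0.8Δₒ = -95 kJ/mol.
Low-spin t2g^6 e_g^1 gives -1.8Δₒ = -214 kJ/mol, but forming 1 extra pair costs 1P = 227 kJ/mol, so E(LS) = -214 + 227 = 13 kJ/mol.
The difference is 13 − (-95) = 108 kJ/mol, so high-spin lies lower.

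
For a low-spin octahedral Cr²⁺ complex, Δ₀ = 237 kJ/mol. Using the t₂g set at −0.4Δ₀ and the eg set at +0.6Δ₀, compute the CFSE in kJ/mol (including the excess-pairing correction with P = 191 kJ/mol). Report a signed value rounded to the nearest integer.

Cr sits in group 6; removing 2 electrons leaves Cr²⁺ with 6 − 2 = 4 d electrons.
The d⁴ electrons fill as t₂g⁴ eg⁰.
Orbital CFSE = 4(-0.4) + 0(0.6) = -1.6Δ₀ = -1.6 × 237 = -379 kJ/mol.
High-spin d⁴ would be t₂g³ eg¹ with 0 pairs; low-spin has 1, so 1 excess pair costs +1P = +191 kJ/mol.
Combining: -379 + 191 = -188 kJ/mol.

-188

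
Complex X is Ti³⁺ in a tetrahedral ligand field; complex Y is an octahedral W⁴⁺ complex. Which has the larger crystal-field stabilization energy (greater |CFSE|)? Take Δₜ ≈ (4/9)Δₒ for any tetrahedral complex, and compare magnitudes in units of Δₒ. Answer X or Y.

X: Group 4 minus oxidation state +3 gives a d¹ configuration for Ti³⁺; Tetrahedral splitting is small, so the complex is high-spin; e¹ t₂⁰, CFSE = -0.6Δₜ ≈ -0.27Δₒ.
Y: W⁴⁺: group 6, so d-count = 6 − 4 = 2; t₂g² eg⁰, CFSE = -0.8Δₒ.
So Y has the larger |CFSE|.

Y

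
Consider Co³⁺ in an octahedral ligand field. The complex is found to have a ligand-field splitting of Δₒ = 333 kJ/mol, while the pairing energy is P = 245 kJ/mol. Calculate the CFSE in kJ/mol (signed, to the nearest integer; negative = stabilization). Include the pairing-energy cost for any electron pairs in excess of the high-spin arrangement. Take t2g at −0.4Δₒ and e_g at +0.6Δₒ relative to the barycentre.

-309

Co³⁺: group 9, so d-count = 9 − 3 = 6.
Δₒ > P, so pairing is preferred: the ground state is low-spin.
That gives t2g^6 e_g^0.
Orbital CFSE = -2.4Δₒ = -2.4 × 333 = -799 kJ/mol.
Excess pairs vs high-spin: 3 − 1 = 2; pairing cost = +490 kJ/mol.
Net CFSE = -799 + 490 = -309 kJ/mol.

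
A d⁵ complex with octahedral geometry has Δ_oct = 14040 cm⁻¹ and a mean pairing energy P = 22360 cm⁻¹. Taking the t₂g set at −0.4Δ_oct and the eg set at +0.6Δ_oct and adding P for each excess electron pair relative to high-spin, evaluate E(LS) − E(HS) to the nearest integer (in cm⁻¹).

In the high-spin limit (t₂g³ eg²) the orbital term is 0.0Δ_oct = 0 cm⁻¹, with no excess pairing.
Low-spin t₂g⁵ eg⁰ gives -2.0Δ_oct = -28080 cm⁻¹, but forming 2 extra pairs costs 2P = 44720 cm⁻¹, so E(LS) = -28080 + 44720 = 16640 cm⁻¹.
E(LS) − E(HS) = 16640 − (0) = 16640 cm⁻¹.

16640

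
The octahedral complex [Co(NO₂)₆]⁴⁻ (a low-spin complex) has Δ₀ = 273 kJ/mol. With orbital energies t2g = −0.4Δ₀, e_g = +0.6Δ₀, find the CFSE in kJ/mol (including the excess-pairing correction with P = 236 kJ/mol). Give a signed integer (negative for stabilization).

-255

Each NO₂⁻ contributes -1; 6 × (-1) = -6. With overall charge -4, Co is in the +2 oxidation state.
Co²⁺: group 9, so d-count = 9 − 2 = 7.
Electron filling gives t2g^6 e_g^1.
The orbital stabilization is -1.8Δ₀ = -1.8 × 273 = -491 kJ/mol.
Pairing penalty: 3 pairs vs 2 in the high-spin reference → 1 extra × P = 236 kJ/mol.
Net CFSE = -491 + 236 = -255 kJ/mol.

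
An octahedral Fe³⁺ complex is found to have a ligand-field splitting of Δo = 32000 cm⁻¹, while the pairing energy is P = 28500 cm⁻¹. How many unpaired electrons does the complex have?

Fe is in group 8, so Fe³⁺ is d⁵ (8 − 3 = 5).
Here Δo > P (32000 > 28500), so the low-spin state is favoured.
Filling d⁵ accordingly: t₂g⁵ eg⁰.
Unpaired electrons: 1.

1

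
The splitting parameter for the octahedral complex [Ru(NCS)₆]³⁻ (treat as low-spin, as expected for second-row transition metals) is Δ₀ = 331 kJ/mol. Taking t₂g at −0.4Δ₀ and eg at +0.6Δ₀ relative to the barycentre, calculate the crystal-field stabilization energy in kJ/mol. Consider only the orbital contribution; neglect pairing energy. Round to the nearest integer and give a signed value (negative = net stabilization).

Each NCS⁻ contributes -1; 6 × (-1) = -6. With overall charge -3, Ru is in the +3 oxidation state.
Ru is in group 8, so Ru³⁺ is d⁵ (8 − 3 = 5).
The d⁵ electrons fill as t₂g⁵ eg⁰.
CFSE(orbital) = 5×(-0.4Δ₀) + 0×(0.6Δ₀) = -2.0Δ₀; with Δ₀ = 331 kJ/mol that is -662 kJ/mol.

-662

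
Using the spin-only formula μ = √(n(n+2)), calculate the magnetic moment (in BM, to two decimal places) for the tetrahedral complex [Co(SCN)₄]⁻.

4.90 BM

Each SCN⁻ contributes -1; 4 × (-1) = -4. With overall charge -1, Co is in the +3 oxidation state.
Co is in group 9, so Co³⁺ is d⁶ (9 − 3 = 6).
Tetrahedral fields are weak (Δₜ ≈ 4/9 Δₒ), so electrons fill high-spin.
Configuration: e³ t₂³ → 4 unpaired electrons.
μ(spin-only) = √[4(4+2)] = √24 ≈ 4.90 BM.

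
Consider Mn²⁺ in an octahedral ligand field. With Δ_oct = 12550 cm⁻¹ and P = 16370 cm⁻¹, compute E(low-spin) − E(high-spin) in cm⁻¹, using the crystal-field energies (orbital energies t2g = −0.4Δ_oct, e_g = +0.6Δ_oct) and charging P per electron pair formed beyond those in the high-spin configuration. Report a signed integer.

7640

Group 7 minus oxidation state +2 gives a d⁵ configuration for Mn²⁺.
High-spin: t2g^3 e_g^2, CFSE = 0.0Δ_oct = 0 cm⁻¹.
For low-spin the configuration is t2g^5 e_g^0: orbital energy -2.0 × 12550 = -25100 cm⁻¹, and 2 additional pairs relative to high-spin add 32740 cm⁻¹, giving 7640 cm⁻¹.
The difference is 7640 − (0) = 7640 cm⁻¹, so high-spin lies lower.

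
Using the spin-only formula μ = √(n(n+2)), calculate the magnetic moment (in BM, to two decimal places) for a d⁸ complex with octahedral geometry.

2.83 BM

Configuration: t₂g⁶ eg² → 2 unpaired electrons.
μ(spin-only) = √[2(2+2)] = √8 ≈ 2.83 BM.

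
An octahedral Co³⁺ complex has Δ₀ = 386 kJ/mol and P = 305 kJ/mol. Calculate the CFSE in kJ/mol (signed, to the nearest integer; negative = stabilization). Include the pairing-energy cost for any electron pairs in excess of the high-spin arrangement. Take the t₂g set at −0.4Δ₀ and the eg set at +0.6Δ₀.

-316

Group 9 minus oxidation state +3 gives a d⁶ configuration for Co³⁺.
With Δ₀ > P the complex is low-spin.
Filling d⁶ accordingly: t₂g⁶ eg⁰.
Orbital CFSE = -2.4Δ₀ = -2.4 × 386 = -926 kJ/mol.
Excess pairs vs high-spin: 3 − 1 = 2; pairing cost = +610 kJ/mol.
Net CFSE = -926 + 610 = -316 kJ/mol.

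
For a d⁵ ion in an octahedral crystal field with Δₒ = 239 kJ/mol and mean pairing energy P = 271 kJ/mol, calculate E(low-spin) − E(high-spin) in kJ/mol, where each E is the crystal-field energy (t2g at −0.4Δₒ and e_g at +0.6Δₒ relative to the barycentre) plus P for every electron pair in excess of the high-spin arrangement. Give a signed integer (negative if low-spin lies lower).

High-spin: t2g^3 e_g^2, CFSE = 0.0Δₒ = 0 kJ/mol.
Low-spin t2g^5 e_g^0 gives -2.0Δₒ = -478 kJ/mol, but forming 2 extra pairs costs 2P = 542 kJ/mol, so E(LS) = -478 + 542 = 64 kJ/mol.
Thus E(LS) − E(HS) = 64 kJ/mol.

64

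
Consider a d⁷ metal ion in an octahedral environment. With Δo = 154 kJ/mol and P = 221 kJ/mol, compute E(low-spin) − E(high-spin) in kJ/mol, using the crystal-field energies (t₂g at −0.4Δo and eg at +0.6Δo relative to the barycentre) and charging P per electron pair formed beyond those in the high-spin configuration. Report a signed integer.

High-spin: t₂g⁵ eg², CFSE = -0.8Δo = -123 kJ/mol.
Low-spin t₂g⁶ eg¹ gives -1.8Δo = -277 kJ/mol, but forming 1 extra pair costs 1P = 221 kJ/mol, so E(LS) = -277 + 221 = -56 kJ/mol.
E(LS) − E(HS) = -56 − (-123) = 67 kJ/mol.

67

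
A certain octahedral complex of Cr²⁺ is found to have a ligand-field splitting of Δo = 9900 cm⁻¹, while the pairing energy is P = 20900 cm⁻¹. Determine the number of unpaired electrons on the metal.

4

Cr is in group 6, so Cr²⁺ is d⁴ (6 − 2 = 4).
Δo < P, so pairing is avoided: the ground state is high-spin.
Filling d⁴ accordingly: t₂g³ eg¹.
Unpaired electrons: 4.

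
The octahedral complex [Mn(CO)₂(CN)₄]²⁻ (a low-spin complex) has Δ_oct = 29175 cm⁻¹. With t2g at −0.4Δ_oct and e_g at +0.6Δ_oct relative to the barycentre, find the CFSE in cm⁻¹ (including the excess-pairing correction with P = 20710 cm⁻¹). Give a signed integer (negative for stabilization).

Ligand charges: 2×(+0) from CO and 4×(-1) from CN⁻ sum to -4; with overall charge -2, Mn is +2.
Mn sits in group 7; removing 2 electrons leaves Mn²⁺ with 7 − 2 = 5 d electrons.
The d⁵ electrons fill as t2g^5 e_g^0.
The orbital stabilization is -2.0Δ_oct = -2.0 × 29175 = -58350 cm⁻¹.
Relative to high-spin t2g^3 e_g^2 (0 paired), the low-spin configuration has 2 additional pairs, contributing +2 × 20710 = +41420 cm⁻¹.
Net CFSE = -58350 + 41420 = -16930 cm⁻¹.

-16930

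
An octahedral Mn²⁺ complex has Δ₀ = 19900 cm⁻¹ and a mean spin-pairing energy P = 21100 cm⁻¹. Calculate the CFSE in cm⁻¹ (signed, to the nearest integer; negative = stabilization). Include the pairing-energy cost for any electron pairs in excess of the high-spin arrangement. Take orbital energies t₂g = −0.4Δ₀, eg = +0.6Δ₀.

0

Group 7 minus oxidation state +2 gives a d⁵ configuration for Mn²⁺.
Here Δ₀ < P (19900 < 21100), so the high-spin state is favoured.
Filling d⁵ accordingly: t₂g³ eg².
Orbital CFSE = 0.0Δ₀ = 0.0 × 19900 = 0 cm⁻¹.
High-spin has no excess pairs, so no pairing correction applies.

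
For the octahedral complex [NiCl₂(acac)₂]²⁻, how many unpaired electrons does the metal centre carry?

Ligand charges: 2×(-1) from Cl⁻ and 2×(-1) from acac⁻ sum to -4; with overall charge -2, Ni is +2.
Ni sits in group 10; removing 2 electrons leaves Ni²⁺ with 10 − 2 = 8 d electrons.
Configuration: t2g^6 e_g^2, giving 2 unpaired electrons.

2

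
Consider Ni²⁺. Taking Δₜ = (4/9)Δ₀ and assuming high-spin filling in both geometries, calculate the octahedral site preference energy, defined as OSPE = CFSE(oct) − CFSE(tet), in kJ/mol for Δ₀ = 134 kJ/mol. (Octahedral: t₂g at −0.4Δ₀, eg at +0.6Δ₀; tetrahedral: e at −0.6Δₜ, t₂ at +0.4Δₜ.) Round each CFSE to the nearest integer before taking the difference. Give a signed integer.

-113

Ni²⁺: group 10, so d-count = 10 − 2 = 8.
In an octahedral site d⁸ (HS) is t2g^6 e_g^2, giving CFSE(oct) = -1.2Δ₀ = -161 kJ/mol.
In a tetrahedral site the filling is e^4 t2^4: CFSE(tet) = -0.8Δₜ = -0.8 × (4/9)(134) = -48 kJ/mol.
OSPE = CFSE(oct) − CFSE(tet) = -161 − (-48) = -113 kJ/mol.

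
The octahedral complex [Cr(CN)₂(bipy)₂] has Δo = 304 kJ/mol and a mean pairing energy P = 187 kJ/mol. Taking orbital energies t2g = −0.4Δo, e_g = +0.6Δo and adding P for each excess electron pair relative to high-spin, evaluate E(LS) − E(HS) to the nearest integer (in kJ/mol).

-117

Ligand charges: 2×(-1) from CN⁻ and 2×(+0) from bipy sum to -2; with overall charge +0, Cr is +2.
Cr is in group 6, so Cr²⁺ is d⁴ (6 − 2 = 4).
In the high-spin limit (t2g^3 e_g^1) the orbital term is -0.6Δo = -182 kJ/mol, with no excess pairing.
Low-spin: t2g^4 e_g^0, orbital CFSE = -1.6Δo = -486 kJ/mol; plus 1 excess pair × P = +187 kJ/mol; total -299 kJ/mol.
Thus E(LS) − E(HS) = -117 kJ/mol.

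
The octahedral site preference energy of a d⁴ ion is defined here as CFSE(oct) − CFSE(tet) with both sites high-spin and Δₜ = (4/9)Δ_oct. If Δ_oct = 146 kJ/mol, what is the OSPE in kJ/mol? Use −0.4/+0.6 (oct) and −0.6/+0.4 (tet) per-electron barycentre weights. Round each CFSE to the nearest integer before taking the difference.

In an octahedral site d⁴ (HS) is t2g^3 e_g^1, giving CFSE(oct) = -0.6Δ_oct = -88 kJ/mol.
In a tetrahedral site the filling is e^2 t2^2: CFSE(tet) = -0.4Δₜ = -0.4 × (4/9)(146) = -26 kJ/mol.
Subtracting, OSPE = -88 − (-26) = -62 kJ/mol.

-62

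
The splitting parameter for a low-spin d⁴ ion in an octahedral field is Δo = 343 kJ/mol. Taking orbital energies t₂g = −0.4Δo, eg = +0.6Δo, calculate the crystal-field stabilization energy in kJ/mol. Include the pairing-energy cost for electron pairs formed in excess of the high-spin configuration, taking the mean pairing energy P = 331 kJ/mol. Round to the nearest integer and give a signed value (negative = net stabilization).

Configuration: t₂g⁴ eg⁰.
CFSE(orbital) = 4×(-0.4Δo) + 0×(0.6Δo) = -1.6Δo; with Δo = 343 kJ/mol that is -549 kJ/mol.
Relative to high-spin t₂g³ eg¹ (0 paired), the low-spin configuration has 1 additional pair, contributing +1 × 331 = +331 kJ/mol.
Overall CFSE = -549 + 331 = -218 kJ/mol.

-218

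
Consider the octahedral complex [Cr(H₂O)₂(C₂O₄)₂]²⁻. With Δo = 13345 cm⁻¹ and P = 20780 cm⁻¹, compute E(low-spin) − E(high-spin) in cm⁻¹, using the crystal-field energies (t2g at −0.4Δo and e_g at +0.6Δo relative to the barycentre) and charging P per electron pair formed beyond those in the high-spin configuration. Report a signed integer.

Ligand charges: 2×(+0) from H₂O and 2×(-2) from C₂O₄²⁻ sum to -4; with overall charge -2, Cr is +2.
Cr sits in group 6; removing 2 electrons leaves Cr²⁺ with 6 − 2 = 4 d electrons.
High-spin d⁴ fills as t2g^3 e_g^1 with CFSE 3(−0.4) + 1(+0.6) = -0.6Δo = -8007 cm⁻¹.
For low-spin the configuration is t2g^4 e_g^0: orbital energy -1.6 × 13345 = -21352 cm⁻¹, and 1 additional pair relative to high-spin adds 20780 cm⁻¹, giving -572 cm⁻¹.
E(LS) − E(HS) = -572 − (-8007) = 7435 cm⁻¹.

7435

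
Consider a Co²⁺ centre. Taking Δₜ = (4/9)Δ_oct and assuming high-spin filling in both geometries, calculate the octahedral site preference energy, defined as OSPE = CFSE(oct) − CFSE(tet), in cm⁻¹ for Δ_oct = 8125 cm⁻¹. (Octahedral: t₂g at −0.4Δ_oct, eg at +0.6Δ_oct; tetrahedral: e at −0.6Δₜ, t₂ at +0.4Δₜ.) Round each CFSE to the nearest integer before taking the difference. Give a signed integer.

-2167

Co²⁺: group 9, so d-count = 9 − 2 = 7.
Octahedral high-spin t2g^5 e_g^2: CFSE = -0.8 × 8125 = -6500 cm⁻¹.
Tetrahedral e^4 t2^3 gives -1.2Δₜ = -1.2 × (4/9) × 8125 = -4333 cm⁻¹.
Subtracting, OSPE = -6500 − (-4333) = -2167 cm⁻¹.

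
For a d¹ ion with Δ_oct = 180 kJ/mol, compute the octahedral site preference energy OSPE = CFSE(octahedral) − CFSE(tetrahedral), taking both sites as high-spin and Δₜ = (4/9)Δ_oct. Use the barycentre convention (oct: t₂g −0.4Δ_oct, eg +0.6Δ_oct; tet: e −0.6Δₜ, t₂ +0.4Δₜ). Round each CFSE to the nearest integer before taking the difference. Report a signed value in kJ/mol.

-24

Octahedral (high-spin): t2g^1 e_g^0, CFSE = 1(−0.4) + 0(+0.6) = -0.4Δ_oct = -0.4 × 180 = -72 kJ/mol.
In a tetrahedral site the filling is e^1 t2^0: CFSE(tet) = -0.6Δₜ = -0.6 × (4/9)(180) = -48 kJ/mol.
OSPE = CFSE(oct) − CFSE(tet) = -72 − (-48) = -24 kJ/mol.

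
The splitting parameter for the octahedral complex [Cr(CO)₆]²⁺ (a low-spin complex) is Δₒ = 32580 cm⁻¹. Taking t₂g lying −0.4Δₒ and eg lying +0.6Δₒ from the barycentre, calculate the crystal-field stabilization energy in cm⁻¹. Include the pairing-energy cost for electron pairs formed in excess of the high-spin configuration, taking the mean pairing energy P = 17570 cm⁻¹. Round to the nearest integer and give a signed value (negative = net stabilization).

CO is neutral, so the +2 overall charge sits on Cr: oxidation state +2.
Group 6 minus oxidation state +2 gives a d⁴ configuration for Cr²⁺.
Electron filling gives t₂g⁴ eg⁰.
CFSE(orbital) = 4×(-0.4Δₒ) + 0×(0.6Δₒ) = -1.6Δₒ; with Δₒ = 32580 cm⁻¹ that is -52128 cm⁻¹.
Pairing penalty: 1 pair vs 0 in the high-spin reference → 1 extra × P = 17570 cm⁻¹.
Net CFSE = -52128 + 17570 = -34558 cm⁻¹.

-34558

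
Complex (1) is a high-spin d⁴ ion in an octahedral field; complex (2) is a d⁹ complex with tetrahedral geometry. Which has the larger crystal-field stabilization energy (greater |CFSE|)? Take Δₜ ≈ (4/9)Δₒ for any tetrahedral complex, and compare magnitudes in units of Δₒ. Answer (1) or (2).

(1)

(1): t2g^3 e_g^1, CFSE = -0.6Δₒ.
(2): Tetrahedral fields are weak (Δₜ ≈ 4/9 Δₒ), so electrons fill high-spin; e^4 t2^5, CFSE = -0.4Δₜ ≈ -0.18Δₒ.
So (1) has the larger |CFSE|.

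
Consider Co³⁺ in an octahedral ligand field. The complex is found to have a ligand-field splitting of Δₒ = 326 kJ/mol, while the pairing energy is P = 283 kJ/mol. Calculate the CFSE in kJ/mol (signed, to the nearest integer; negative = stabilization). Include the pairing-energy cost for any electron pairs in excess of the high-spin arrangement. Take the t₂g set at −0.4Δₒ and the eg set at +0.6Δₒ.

Co sits in group 9; removing 3 electrons leaves Co³⁺ with 9 − 3 = 6 d electrons.
Here Δₒ > P (326 > 283), so the low-spin state is favoured.
That gives t₂g⁶ eg⁰.
Orbital CFSE = -2.4Δₒ = -2.4 × 326 = -782 kJ/mol.
Excess pairs vs high-spin: 3 − 1 = 2; pairing cost = +566 kJ/mol.
Net CFSE = -782 + 566 = -216 kJ/mol.

-216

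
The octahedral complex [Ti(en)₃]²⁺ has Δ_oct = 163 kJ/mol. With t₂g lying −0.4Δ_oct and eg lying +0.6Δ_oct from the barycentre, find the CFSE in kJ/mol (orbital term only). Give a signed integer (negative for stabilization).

en is neutral, so the +2 overall charge sits on Ti: oxidation state +2.
Ti sits in group 4; removing 2 electrons leaves Ti²⁺ with 4 − 2 = 2 d electrons.
The d² electrons fill as t₂g² eg⁰.
Orbital CFSE = 2(-0.4) + 0(0.6) = -0.8Δ_oct = -0.8 × 163 = -130 kJ/mol.

-130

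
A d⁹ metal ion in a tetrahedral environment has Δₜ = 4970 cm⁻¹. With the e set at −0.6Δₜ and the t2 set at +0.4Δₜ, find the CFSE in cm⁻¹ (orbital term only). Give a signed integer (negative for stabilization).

-1988

Tetrahedral splitting is small, so the complex is high-spin.
Configuration: e^4 t2^5.
Orbital CFSE = 4(-0.6) + 5(0.4) = -0.4Δₜ = -0.4 × 4970 = -1988 cm⁻¹.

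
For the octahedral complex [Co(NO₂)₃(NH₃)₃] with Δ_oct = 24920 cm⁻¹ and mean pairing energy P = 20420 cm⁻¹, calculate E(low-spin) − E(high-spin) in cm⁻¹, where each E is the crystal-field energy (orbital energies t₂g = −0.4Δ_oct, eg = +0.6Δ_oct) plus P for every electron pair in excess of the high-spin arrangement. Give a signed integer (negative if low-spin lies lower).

Ligand charges: 3×(-1) from NO₂⁻ and 3×(+0) from NH₃ sum to -3; with overall charge +0, Co is +3.
Co³⁺: group 9, so d-count = 9 − 3 = 6.
High-spin: t₂g⁴ eg², CFSE = -0.4Δ_oct = -9968 cm⁻¹.
For low-spin the configuration is t₂g⁶ eg⁰: orbital energy -2.4 × 24920 = -59808 cm⁻¹, and 2 additional pairs relative to high-spin add 40840 cm⁻¹, giving -18968 cm⁻¹.
E(LS) − E(HS) = -18968 − (-9968) = -9000 cm⁻¹.

-9000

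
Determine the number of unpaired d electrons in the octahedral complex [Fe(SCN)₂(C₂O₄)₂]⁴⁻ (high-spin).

Ligand charges: 2×(-1) from SCN⁻ and 2×(-2) from C₂O₄²⁻ sum to -6; with overall charge -4, Fe is +2.
Fe²⁺: group 8, so d-count = 8 − 2 = 6.
Configuration: t2g^4 e_g^2, giving 4 unpaired electrons.

4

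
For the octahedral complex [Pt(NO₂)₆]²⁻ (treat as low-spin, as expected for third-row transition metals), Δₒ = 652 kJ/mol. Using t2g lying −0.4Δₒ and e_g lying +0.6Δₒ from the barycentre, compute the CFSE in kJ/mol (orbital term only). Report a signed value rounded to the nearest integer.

-1565

Each NO₂⁻ contributes -1; 6 × (-1) = -6. With overall charge -2, Pt is in the +4 oxidation state.
Pt is in group 10, so Pt⁴⁺ is d⁶ (10 − 4 = 6).
The d⁶ electrons fill as t2g^6 e_g^0.
Orbital CFSE = 6(-0.4) + 0(0.6) = -2.4Δₒ = -2.4 × 652 = -1565 kJ/mol.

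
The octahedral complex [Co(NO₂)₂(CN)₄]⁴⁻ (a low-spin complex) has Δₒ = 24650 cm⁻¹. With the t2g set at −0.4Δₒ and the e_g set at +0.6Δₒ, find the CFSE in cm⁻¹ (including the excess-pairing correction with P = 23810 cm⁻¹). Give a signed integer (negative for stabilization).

-20560

Ligand charges: 2×(-1) from NO₂⁻ and 4×(-1) from CN⁻ sum to -6; with overall charge -4, Co is +2.
Co sits in group 9; removing 2 electrons leaves Co²⁺ with 9 − 2 = 7 d electrons.
The d⁷ electrons fill as t2g^6 e_g^1.
Orbital CFSE = 6(-0.4) + 1(0.6) = -1.8Δₒ = -1.8 × 24650 = -44370 cm⁻¹.
Relative to high-spin t2g^5 e_g^2 (2 paired), the low-spin configuration has 1 additional pair, contributing +1 × 23810 = +23810 cm⁻¹.
Combining: -44370 + 23810 = -20560 cm⁻¹.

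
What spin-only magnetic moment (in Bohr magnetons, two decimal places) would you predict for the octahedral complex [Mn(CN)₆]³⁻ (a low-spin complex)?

2.83 Bohr magnetons

Each CN⁻ contributes -1; 6 × (-1) = -6. With overall charge -3, Mn is in the +3 oxidation state.
Group 7 minus oxidation state +3 gives a d⁴ configuration for Mn³⁺.
Configuration: t2g^4 e_g^0 → 2 unpaired electrons.
μ(spin-only) = √[2(2+2)] = √8 ≈ 2.83 Bohr magnetons.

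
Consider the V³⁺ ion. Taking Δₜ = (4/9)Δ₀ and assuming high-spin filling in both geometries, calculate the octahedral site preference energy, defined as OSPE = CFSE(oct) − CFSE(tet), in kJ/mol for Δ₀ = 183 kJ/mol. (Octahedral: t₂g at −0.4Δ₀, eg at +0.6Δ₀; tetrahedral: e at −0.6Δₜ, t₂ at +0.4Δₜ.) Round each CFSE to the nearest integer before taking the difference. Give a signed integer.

-48

V³⁺: group 5, so d-count = 5 − 3 = 2.
Octahedral high-spin t₂g² eg⁰: CFSE = -0.8 × 183 = -146 kJ/mol.
Tetrahedral e² t₂⁰ gives -1.2Δₜ = -1.2 × (4/9) × 183 = -98 kJ/mol.
OSPE = CFSE(oct) − CFSE(tet) = -146 − (-98) = -48 kJ/mol.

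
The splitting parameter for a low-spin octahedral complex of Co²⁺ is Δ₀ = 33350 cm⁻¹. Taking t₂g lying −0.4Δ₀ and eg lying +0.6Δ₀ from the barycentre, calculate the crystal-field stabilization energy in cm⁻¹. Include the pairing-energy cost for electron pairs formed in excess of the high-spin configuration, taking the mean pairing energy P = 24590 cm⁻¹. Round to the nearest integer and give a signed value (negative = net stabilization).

-35440

Co sits in group 9; removing 2 electrons leaves Co²⁺ with 9 − 2 = 7 d electrons.
Electron filling gives t₂g⁶ eg¹.
CFSE(orbital) = 6×(-0.4Δ₀) + 1×(0.6Δ₀) = -1.8Δ₀; with Δ₀ = 33350 cm⁻¹ that is -60030 cm⁻¹.
Relative to high-spin t₂g⁵ eg² (2 paired), the low-spin configuration has 1 additional pair, contributing +1 × 24590 = +24590 cm⁻¹.
Overall CFSE = -60030 + 24590 = -35440 cm⁻¹.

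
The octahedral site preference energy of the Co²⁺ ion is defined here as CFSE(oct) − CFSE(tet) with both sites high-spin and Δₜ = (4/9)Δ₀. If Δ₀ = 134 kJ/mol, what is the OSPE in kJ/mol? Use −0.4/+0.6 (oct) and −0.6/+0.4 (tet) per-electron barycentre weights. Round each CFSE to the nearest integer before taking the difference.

Co sits in group 9; removing 2 electrons leaves Co²⁺ with 9 − 2 = 7 d electrons.
In an octahedral site d⁷ (HS) is t₂g⁵ eg², giving CFSE(oct) = -0.8Δ₀ = -107 kJ/mol.
In a tetrahedral site the filling is e⁴ t₂³: CFSE(tet) = -1.2Δₜ = -1.2 × (4/9)(134) = -71 kJ/mol.
OSPE = CFSE(oct) − CFSE(tet) = -107 − (-71) = -36 kJ/mol.

-36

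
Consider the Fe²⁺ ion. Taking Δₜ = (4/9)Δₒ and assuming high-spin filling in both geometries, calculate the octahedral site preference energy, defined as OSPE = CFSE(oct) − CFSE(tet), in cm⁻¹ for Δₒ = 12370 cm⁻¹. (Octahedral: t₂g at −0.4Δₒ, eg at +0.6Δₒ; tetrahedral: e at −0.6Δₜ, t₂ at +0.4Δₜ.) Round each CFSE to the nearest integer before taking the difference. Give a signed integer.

-1649

Group 8 minus oxidation state +2 gives a d⁶ configuration for Fe²⁺.
Octahedral (high-spin): t₂g⁴ eg², CFSE = 4(−0.4) + 2(+0.6) = -0.4Δₒ = -0.4 × 12370 = -4948 cm⁻¹.
In a tetrahedral site the filling is e³ t₂³: CFSE(tet) = -0.6Δₜ = -0.6 × (4/9)(12370) = -3299 cm⁻¹.
OSPE = -4948 − (-3299) = -1649 cm⁻¹.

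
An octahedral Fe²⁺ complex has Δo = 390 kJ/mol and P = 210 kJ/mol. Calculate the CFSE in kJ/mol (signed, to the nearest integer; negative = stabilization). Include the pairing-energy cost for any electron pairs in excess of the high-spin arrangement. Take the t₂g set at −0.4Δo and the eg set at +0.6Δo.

Fe sits in group 8; removing 2 electrons leaves Fe²⁺ with 8 − 2 = 6 d electrons.
With Δo > P the complex is low-spin.
Configuration: t₂g⁶ eg⁰.
Orbital CFSE = -2.4Δo = -2.4 × 390 = -936 kJ/mol.
Excess pairs vs high-spin: 3 − 1 = 2; pairing cost = +420 kJ/mol.
Net CFSE = -936 + 420 = -516 kJ/mol.

-516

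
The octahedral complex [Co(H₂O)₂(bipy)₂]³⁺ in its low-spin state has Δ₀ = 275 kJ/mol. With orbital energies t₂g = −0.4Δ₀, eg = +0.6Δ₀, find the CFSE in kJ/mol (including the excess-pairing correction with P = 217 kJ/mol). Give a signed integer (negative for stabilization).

-226

Ligand charges: 2×(+0) from H₂O and 2×(+0) from bipy sum to +0; with overall charge +3, Co is +3.
Group 9 minus oxidation state +3 gives a d⁶ configuration for Co³⁺.
The d⁶ electrons fill as t₂g⁶ eg⁰.
Orbital CFSE = 6(-0.4) + 0(0.6) = -2.4Δ₀ = -2.4 × 275 = -660 kJ/mol.
Relative to high-spin t₂g⁴ eg² (1 paired), the low-spin configuration has 2 additional pairs, contributing +2 × 217 = +434 kJ/mol.
Overall CFSE = -660 + 434 = -226 kJ/mol.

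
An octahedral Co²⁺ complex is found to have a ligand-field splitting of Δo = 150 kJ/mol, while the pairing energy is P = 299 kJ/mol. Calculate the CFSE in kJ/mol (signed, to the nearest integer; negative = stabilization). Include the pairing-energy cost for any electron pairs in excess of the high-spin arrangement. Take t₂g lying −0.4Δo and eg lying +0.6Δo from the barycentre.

Co sits in group 9; removing 2 electrons leaves Co²⁺ with 9 − 2 = 7 d electrons.
Δo < P, so pairing is avoided: the ground state is high-spin.
That gives t₂g⁵ eg².
Orbital CFSE = -0.8Δo = -0.8 × 150 = -120 kJ/mol.
High-spin has no excess pairs, so no pairing correction applies.

-120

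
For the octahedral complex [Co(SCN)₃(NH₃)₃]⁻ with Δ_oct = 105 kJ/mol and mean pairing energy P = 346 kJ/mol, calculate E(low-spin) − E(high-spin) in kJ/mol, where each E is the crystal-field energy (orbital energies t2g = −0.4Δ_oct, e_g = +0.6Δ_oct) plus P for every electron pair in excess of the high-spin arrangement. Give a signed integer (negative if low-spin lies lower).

241

Ligand charges: 3×(-1) from SCN⁻ and 3×(+0) from NH₃ sum to -3; with overall charge -1, Co is +2.
Co is in group 9, so Co²⁺ is d⁷ (9 − 2 = 7).
High-spin: t2g^5 e_g^2, CFSE = -0.8Δ_oct = -84 kJ/mol.
For low-spin the configuration is t2g^6 e_g^1: orbital energy -1.8 × 105 = -189 kJ/mol, and 1 additional pair relative to high-spin adds 346 kJ/mol, giving 157 kJ/mol.
The difference is 157 − (-84) = 241 kJ/mol, so high-spin lies lower.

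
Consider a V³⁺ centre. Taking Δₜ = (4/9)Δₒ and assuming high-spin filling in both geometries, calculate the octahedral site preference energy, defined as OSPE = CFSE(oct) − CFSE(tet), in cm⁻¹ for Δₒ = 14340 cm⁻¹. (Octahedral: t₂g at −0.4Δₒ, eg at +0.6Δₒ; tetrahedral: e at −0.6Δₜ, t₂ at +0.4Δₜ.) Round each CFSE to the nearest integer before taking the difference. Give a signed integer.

V sits in group 5; removing 3 electrons leaves V³⁺ with 5 − 3 = 2 d electrons.
Octahedral (high-spin): t₂g² eg⁰, CFSE = 2(−0.4) + 0(+0.6) = -0.8Δₒ = -0.8 × 14340 = -11472 cm⁻¹.
Tetrahedral: e² t₂⁰, CFSE = 2(−0.6) + 0(+0.4) = -1.2Δₜ = -1.2 × (4/9) × 14340 = -7648 cm⁻¹.
OSPE = CFSE(oct) − CFSE(tet) = -11472 − (-7648) = -3824 cm⁻¹.

-3824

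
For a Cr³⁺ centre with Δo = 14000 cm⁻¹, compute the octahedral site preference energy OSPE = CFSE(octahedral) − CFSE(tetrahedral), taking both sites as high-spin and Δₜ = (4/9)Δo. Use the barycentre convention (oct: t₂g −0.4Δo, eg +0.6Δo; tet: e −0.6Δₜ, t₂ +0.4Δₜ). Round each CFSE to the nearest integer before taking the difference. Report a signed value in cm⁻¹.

-11822

Cr³⁺: group 6, so d-count = 6 − 3 = 3.
Octahedral (high-spin): t₂g³ eg⁰, CFSE = 3(−0.4) + 0(+0.6) = -1.2Δo = -1.2 × 14000 = -16800 cm⁻¹.
Tetrahedral: e² t₂¹, CFSE = 2(−0.6) + 1(+0.4) = -0.8Δₜ = -0.8 × (4/9) × 14000 = -4978 cm⁻¹.
OSPE = CFSE(oct) − CFSE(tet) = -16800 − (-4978) = -11822 cm⁻¹.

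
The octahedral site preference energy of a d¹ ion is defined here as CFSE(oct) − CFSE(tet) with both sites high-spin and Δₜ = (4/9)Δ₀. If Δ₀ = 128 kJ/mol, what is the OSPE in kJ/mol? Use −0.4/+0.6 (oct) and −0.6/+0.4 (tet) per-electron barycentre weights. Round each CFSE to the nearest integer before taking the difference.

-17

Octahedral high-spin t2g^1 e_g^0: CFSE = -0.4 × 128 = -51 kJ/mol.
Tetrahedral e^1 t2^0 gives -0.6Δₜ = -0.6 × (4/9) × 128 = -34 kJ/mol.
OSPE = -51 − (-34) = -17 kJ/mol.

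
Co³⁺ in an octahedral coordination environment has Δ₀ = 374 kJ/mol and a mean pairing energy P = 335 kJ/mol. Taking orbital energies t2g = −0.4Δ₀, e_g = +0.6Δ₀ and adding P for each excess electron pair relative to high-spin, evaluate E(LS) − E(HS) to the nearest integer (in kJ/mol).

-78

Co sits in group 9; removing 3 electrons leaves Co³⁺ with 9 − 3 = 6 d electrons.
In the high-spin limit (t2g^4 e_g^2) the orbital term is -0.4Δ₀ = -150 kJ/mol, with no excess pairing.
Low-spin t2g^6 e_g^0 gives -2.4Δ₀ = -898 kJ/mol, but forming 2 extra pairs costs 2P = 670 kJ/mol, so E(LS) = -898 + 670 = -228 kJ/mol.
Thus E(LS) − E(HS) = -78 kJ/mol.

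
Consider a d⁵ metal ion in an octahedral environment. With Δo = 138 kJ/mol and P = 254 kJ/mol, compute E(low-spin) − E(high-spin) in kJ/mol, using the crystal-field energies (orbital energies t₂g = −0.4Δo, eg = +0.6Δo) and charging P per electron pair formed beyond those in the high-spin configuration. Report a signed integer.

High-spin: t₂g³ eg², CFSE = 0.0Δo = 0 kJ/mol.
Low-spin: t₂g⁵ eg⁰, orbital CFSE = -2.0Δo = -276 kJ/mol; plus 2 excess pairs × P = +508 kJ/mol; total 232 kJ/mol.
E(LS) − E(HS) = 232 − (0) = 232 kJ/mol.

232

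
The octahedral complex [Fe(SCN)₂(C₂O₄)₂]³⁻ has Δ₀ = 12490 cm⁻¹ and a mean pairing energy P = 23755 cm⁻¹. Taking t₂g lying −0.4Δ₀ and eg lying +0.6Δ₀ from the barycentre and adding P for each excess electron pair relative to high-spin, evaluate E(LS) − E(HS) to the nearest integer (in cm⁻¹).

22530

Ligand charges: 2×(-1) from SCN⁻ and 2×(-2) from C₂O₄²⁻ sum to -6; with overall charge -3, Fe is +3.
Fe sits in group 8; removing 3 electrons leaves Fe³⁺ with 8 − 3 = 5 d electrons.
In the high-spin limit (t₂g³ eg²) the orbital term is 0.0Δ₀ = 0 cm⁻¹, with no excess pairing.
Low-spin t₂g⁵ eg⁰ gives -2.0Δ₀ = -24980 cm⁻¹, but forming 2 extra pairs costs 2P = 47510 cm⁻¹, so E(LS) = -24980 + 47510 = 22530 cm⁻¹.
The difference is 22530 − (0) = 22530 cm⁻¹, so high-spin lies lower.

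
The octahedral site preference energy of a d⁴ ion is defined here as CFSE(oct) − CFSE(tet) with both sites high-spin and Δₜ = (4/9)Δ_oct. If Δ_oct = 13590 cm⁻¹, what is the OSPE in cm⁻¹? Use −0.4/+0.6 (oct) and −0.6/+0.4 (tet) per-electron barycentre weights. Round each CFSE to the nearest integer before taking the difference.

Octahedral (high-spin): t2g^3 e_g^1, CFSE = 3(−0.4) + 1(+0.6) = -0.6Δ_oct = -0.6 × 13590 = -8154 cm⁻¹.
Tetrahedral e^2 t2^2 gives -0.4Δₜ = -0.4 × (4/9) × 13590 = -2416 cm⁻¹.
OSPE = CFSE(oct) − CFSE(tet) = -8154 − (-2416) = -5738 cm⁻¹.

-5738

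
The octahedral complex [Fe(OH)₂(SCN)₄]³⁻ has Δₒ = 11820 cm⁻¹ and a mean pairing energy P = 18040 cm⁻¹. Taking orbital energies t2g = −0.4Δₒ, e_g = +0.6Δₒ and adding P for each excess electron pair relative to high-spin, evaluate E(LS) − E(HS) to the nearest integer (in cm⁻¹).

Ligand charges: 2×(-1) from OH⁻ and 4×(-1) from SCN⁻ sum to -6; with overall charge -3, Fe is +3.
Fe sits in group 8; removing 3 electrons leaves Fe³⁺ with 8 − 3 = 5 d electrons.
High-spin d⁵ fills as t2g^3 e_g^2 with CFSE 3(−0.4) + 2(+0.6) = 0.0Δₒ = 0 cm⁻¹.
Low-spin t2g^5 e_g^0 gives -2.0Δₒ = -23640 cm⁻¹, but forming 2 extra pairs costs 2P = 36080 cm⁻¹, so E(LS) = -23640 + 36080 = 12440 cm⁻¹.
Thus E(LS) − E(HS) = 12440 cm⁻¹.

12440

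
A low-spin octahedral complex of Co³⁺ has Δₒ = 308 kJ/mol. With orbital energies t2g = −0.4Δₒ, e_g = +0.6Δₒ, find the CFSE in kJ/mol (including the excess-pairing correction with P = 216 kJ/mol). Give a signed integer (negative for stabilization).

-307

Group 9 minus oxidation state +3 gives a d⁶ configuration for Co³⁺.
The d⁶ electrons fill as t2g^6 e_g^0.
The orbital stabilization is -2.4Δₒ = -2.4 × 308 = -739 kJ/mol.
High-spin d⁶ would be t2g^4 e_g^2 with 1 pair; low-spin has 3, so 2 excess pairs cost +2P = +432 kJ/mol.
Net CFSE = -739 + 432 = -307 kJ/mol.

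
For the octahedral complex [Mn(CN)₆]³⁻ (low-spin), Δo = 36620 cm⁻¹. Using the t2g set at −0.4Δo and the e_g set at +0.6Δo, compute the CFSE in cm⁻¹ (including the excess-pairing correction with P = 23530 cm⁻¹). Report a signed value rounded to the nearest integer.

Each CN⁻ contributes -1; 6 × (-1) = -6. With overall charge -3, Mn is in the +3 oxidation state.
Group 7 minus oxidation state +3 gives a d⁴ configuration for Mn³⁺.
The d⁴ electrons fill as t2g^4 e_g^0.
CFSE(orbital) = 4×(-0.4Δo) + 0×(0.6Δo) = -1.6Δo; with Δo = 36620 cm⁻¹ that is -58592 cm⁻¹.
Relative to high-spin t2g^3 e_g^1 (0 paired), the low-spin configuration has 1 additional pair, contributing +1 × 23530 = +23530 cm⁻¹.
Overall CFSE = -58592 + 23530 = -35062 cm⁻¹.

-35062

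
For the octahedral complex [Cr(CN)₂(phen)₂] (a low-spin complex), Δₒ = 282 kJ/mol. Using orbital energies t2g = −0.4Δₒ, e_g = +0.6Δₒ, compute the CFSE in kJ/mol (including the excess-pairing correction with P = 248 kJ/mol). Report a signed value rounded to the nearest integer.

Ligand charges: 2×(-1) from CN⁻ and 2×(+0) from phen sum to -2; with overall charge +0, Cr is +2.
Cr is in group 6, so Cr²⁺ is d⁴ (6 − 2 = 4).
The d⁴ electrons fill as t2g^4 e_g^0.
CFSE(orbital) = 4×(-0.4Δₒ) + 0×(0.6Δₒ) = -1.6Δₒ; with Δₒ = 282 kJ/mol that is -451 kJ/mol.
Pairing penalty: 1 pair vs 0 in the high-spin reference → 1 extra × P = 248 kJ/mol.
Overall CFSE = -451 + 248 = -203 kJ/mol.

-203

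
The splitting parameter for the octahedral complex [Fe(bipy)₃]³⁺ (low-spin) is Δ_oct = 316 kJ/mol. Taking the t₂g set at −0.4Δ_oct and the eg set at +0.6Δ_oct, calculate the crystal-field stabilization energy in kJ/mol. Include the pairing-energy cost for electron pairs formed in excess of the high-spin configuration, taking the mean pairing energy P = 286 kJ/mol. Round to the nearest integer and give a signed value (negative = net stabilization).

bipy is neutral, so the +3 overall charge sits on Fe: oxidation state +3.
Group 8 minus oxidation state +3 gives a d⁵ configuration for Fe³⁺.
Electron filling gives t₂g⁵ eg⁰.
CFSE(orbital) = 5×(-0.4Δ_oct) + 0×(0.6Δ_oct) = -2.0Δ_oct; with Δ_oct = 316 kJ/mol that is -632 kJ/mol.
Pairing penalty: 2 pairs vs 0 in the high-spin reference → 2 extra × P = 572 kJ/mol.
Combining: -632 + 572 = -60 kJ/mol.

-60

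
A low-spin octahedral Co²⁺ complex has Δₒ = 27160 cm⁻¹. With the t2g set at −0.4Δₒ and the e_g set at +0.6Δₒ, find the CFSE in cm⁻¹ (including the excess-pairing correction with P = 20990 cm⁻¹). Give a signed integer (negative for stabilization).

-27898

Group 9 minus oxidation state +2 gives a d⁷ configuration for Co²⁺.
Electron filling gives t2g^6 e_g^1.
CFSE(orbital) = 6×(-0.4Δₒ) + 1×(0.6Δₒ) = -1.8Δₒ; with Δₒ = 27160 cm⁻¹ that is -48888 cm⁻¹.
Relative to high-spin t2g^5 e_g^2 (2 paired), the low-spin configuration has 1 additional pair, contributing +1 × 20990 = +20990 cm⁻¹.
Overall CFSE = -48888 + 20990 = -27898 cm⁻¹.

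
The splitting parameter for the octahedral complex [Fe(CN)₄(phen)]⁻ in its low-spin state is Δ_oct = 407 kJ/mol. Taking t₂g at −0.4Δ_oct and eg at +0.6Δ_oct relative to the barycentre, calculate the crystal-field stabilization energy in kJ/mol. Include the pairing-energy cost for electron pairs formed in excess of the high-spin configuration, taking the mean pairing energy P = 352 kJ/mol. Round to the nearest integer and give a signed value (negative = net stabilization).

-110

Ligand charges: 4×(-1) from CN⁻ and 1×(+0) from phen sum to -4; with overall charge -1, Fe is +3.
Fe³⁺: group 8, so d-count = 8 − 3 = 5.
Configuration: t₂g⁵ eg⁰.
The orbital stabilization is -2.0Δ_oct = -2.0 × 407 = -814 kJ/mol.
High-spin d⁵ would be t₂g³ eg² with 0 pairs; low-spin has 2, so 2 excess pairs cost +2P = +704 kJ/mol.
Overall CFSE = -814 + 704 = -110 kJ/mol.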